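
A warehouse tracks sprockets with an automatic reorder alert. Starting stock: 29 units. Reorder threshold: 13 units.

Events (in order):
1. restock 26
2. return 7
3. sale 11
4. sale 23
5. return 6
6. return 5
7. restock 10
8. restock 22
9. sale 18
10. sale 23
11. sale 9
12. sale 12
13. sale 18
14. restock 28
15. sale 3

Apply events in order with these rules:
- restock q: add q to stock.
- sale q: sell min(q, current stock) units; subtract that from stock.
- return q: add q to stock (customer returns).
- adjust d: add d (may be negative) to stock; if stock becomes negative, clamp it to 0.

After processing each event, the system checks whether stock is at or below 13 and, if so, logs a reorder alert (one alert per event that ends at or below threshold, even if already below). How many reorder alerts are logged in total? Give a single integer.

Processing events:
Start: stock = 29
  Event 1 (restock 26): 29 + 26 = 55
  Event 2 (return 7): 55 + 7 = 62
  Event 3 (sale 11): sell min(11,62)=11. stock: 62 - 11 = 51. total_sold = 11
  Event 4 (sale 23): sell min(23,51)=23. stock: 51 - 23 = 28. total_sold = 34
  Event 5 (return 6): 28 + 6 = 34
  Event 6 (return 5): 34 + 5 = 39
  Event 7 (restock 10): 39 + 10 = 49
  Event 8 (restock 22): 49 + 22 = 71
  Event 9 (sale 18): sell min(18,71)=18. stock: 71 - 18 = 53. total_sold = 52
  Event 10 (sale 23): sell min(23,53)=23. stock: 53 - 23 = 30. total_sold = 75
  Event 11 (sale 9): sell min(9,30)=9. stock: 30 - 9 = 21. total_sold = 84
  Event 12 (sale 12): sell min(12,21)=12. stock: 21 - 12 = 9. total_sold = 96
  Event 13 (sale 18): sell min(18,9)=9. stock: 9 - 9 = 0. total_sold = 105
  Event 14 (restock 28): 0 + 28 = 28
  Event 15 (sale 3): sell min(3,28)=3. stock: 28 - 3 = 25. total_sold = 108
Final: stock = 25, total_sold = 108

Checking against threshold 13:
  After event 1: stock=55 > 13
  After event 2: stock=62 > 13
  After event 3: stock=51 > 13
  After event 4: stock=28 > 13
  After event 5: stock=34 > 13
  After event 6: stock=39 > 13
  After event 7: stock=49 > 13
  After event 8: stock=71 > 13
  After event 9: stock=53 > 13
  After event 10: stock=30 > 13
  After event 11: stock=21 > 13
  After event 12: stock=9 <= 13 -> ALERT
  After event 13: stock=0 <= 13 -> ALERT
  After event 14: stock=28 > 13
  After event 15: stock=25 > 13
Alert events: [12, 13]. Count = 2

Answer: 2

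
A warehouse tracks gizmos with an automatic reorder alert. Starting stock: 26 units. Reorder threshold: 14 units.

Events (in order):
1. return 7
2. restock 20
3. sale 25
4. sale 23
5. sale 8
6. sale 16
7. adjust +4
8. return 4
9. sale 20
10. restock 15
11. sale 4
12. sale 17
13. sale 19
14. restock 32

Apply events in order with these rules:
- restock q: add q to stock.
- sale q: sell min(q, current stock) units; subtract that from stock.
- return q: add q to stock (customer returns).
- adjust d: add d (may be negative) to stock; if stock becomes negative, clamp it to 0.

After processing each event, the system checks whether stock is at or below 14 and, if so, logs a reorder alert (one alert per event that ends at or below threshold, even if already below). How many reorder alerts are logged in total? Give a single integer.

Processing events:
Start: stock = 26
  Event 1 (return 7): 26 + 7 = 33
  Event 2 (restock 20): 33 + 20 = 53
  Event 3 (sale 25): sell min(25,53)=25. stock: 53 - 25 = 28. total_sold = 25
  Event 4 (sale 23): sell min(23,28)=23. stock: 28 - 23 = 5. total_sold = 48
  Event 5 (sale 8): sell min(8,5)=5. stock: 5 - 5 = 0. total_sold = 53
  Event 6 (sale 16): sell min(16,0)=0. stock: 0 - 0 = 0. total_sold = 53
  Event 7 (adjust +4): 0 + 4 = 4
  Event 8 (return 4): 4 + 4 = 8
  Event 9 (sale 20): sell min(20,8)=8. stock: 8 - 8 = 0. total_sold = 61
  Event 10 (restock 15): 0 + 15 = 15
  Event 11 (sale 4): sell min(4,15)=4. stock: 15 - 4 = 11. total_sold = 65
  Event 12 (sale 17): sell min(17,11)=11. stock: 11 - 11 = 0. total_sold = 76
  Event 13 (sale 19): sell min(19,0)=0. stock: 0 - 0 = 0. total_sold = 76
  Event 14 (restock 32): 0 + 32 = 32
Final: stock = 32, total_sold = 76

Checking against threshold 14:
  After event 1: stock=33 > 14
  After event 2: stock=53 > 14
  After event 3: stock=28 > 14
  After event 4: stock=5 <= 14 -> ALERT
  After event 5: stock=0 <= 14 -> ALERT
  After event 6: stock=0 <= 14 -> ALERT
  After event 7: stock=4 <= 14 -> ALERT
  After event 8: stock=8 <= 14 -> ALERT
  After event 9: stock=0 <= 14 -> ALERT
  After event 10: stock=15 > 14
  After event 11: stock=11 <= 14 -> ALERT
  After event 12: stock=0 <= 14 -> ALERT
  After event 13: stock=0 <= 14 -> ALERT
  After event 14: stock=32 > 14
Alert events: [4, 5, 6, 7, 8, 9, 11, 12, 13]. Count = 9

Answer: 9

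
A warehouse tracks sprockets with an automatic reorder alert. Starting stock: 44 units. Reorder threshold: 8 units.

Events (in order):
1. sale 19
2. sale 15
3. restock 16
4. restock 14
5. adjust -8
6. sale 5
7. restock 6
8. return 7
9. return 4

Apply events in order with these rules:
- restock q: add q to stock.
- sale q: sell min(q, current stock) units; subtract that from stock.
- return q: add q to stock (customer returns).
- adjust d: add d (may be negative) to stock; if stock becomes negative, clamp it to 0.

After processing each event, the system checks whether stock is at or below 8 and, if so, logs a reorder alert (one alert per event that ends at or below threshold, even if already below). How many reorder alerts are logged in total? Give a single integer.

Answer: 0

Derivation:
Processing events:
Start: stock = 44
  Event 1 (sale 19): sell min(19,44)=19. stock: 44 - 19 = 25. total_sold = 19
  Event 2 (sale 15): sell min(15,25)=15. stock: 25 - 15 = 10. total_sold = 34
  Event 3 (restock 16): 10 + 16 = 26
  Event 4 (restock 14): 26 + 14 = 40
  Event 5 (adjust -8): 40 + -8 = 32
  Event 6 (sale 5): sell min(5,32)=5. stock: 32 - 5 = 27. total_sold = 39
  Event 7 (restock 6): 27 + 6 = 33
  Event 8 (return 7): 33 + 7 = 40
  Event 9 (return 4): 40 + 4 = 44
Final: stock = 44, total_sold = 39

Checking against threshold 8:
  After event 1: stock=25 > 8
  After event 2: stock=10 > 8
  After event 3: stock=26 > 8
  After event 4: stock=40 > 8
  After event 5: stock=32 > 8
  After event 6: stock=27 > 8
  After event 7: stock=33 > 8
  After event 8: stock=40 > 8
  After event 9: stock=44 > 8
Alert events: []. Count = 0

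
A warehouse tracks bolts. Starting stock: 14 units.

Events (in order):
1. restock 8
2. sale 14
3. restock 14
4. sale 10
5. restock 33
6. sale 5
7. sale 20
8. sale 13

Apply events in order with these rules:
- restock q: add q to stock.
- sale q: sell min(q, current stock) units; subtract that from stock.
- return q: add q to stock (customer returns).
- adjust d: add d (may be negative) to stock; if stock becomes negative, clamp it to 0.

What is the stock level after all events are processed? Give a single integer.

Processing events:
Start: stock = 14
  Event 1 (restock 8): 14 + 8 = 22
  Event 2 (sale 14): sell min(14,22)=14. stock: 22 - 14 = 8. total_sold = 14
  Event 3 (restock 14): 8 + 14 = 22
  Event 4 (sale 10): sell min(10,22)=10. stock: 22 - 10 = 12. total_sold = 24
  Event 5 (restock 33): 12 + 33 = 45
  Event 6 (sale 5): sell min(5,45)=5. stock: 45 - 5 = 40. total_sold = 29
  Event 7 (sale 20): sell min(20,40)=20. stock: 40 - 20 = 20. total_sold = 49
  Event 8 (sale 13): sell min(13,20)=13. stock: 20 - 13 = 7. total_sold = 62
Final: stock = 7, total_sold = 62

Answer: 7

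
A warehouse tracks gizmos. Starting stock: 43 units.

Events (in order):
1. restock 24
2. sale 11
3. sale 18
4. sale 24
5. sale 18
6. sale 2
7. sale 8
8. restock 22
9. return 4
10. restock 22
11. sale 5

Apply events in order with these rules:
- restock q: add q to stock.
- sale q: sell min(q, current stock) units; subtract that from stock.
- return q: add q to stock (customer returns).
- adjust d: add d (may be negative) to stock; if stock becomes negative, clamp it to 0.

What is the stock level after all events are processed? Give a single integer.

Answer: 43

Derivation:
Processing events:
Start: stock = 43
  Event 1 (restock 24): 43 + 24 = 67
  Event 2 (sale 11): sell min(11,67)=11. stock: 67 - 11 = 56. total_sold = 11
  Event 3 (sale 18): sell min(18,56)=18. stock: 56 - 18 = 38. total_sold = 29
  Event 4 (sale 24): sell min(24,38)=24. stock: 38 - 24 = 14. total_sold = 53
  Event 5 (sale 18): sell min(18,14)=14. stock: 14 - 14 = 0. total_sold = 67
  Event 6 (sale 2): sell min(2,0)=0. stock: 0 - 0 = 0. total_sold = 67
  Event 7 (sale 8): sell min(8,0)=0. stock: 0 - 0 = 0. total_sold = 67
  Event 8 (restock 22): 0 + 22 = 22
  Event 9 (return 4): 22 + 4 = 26
  Event 10 (restock 22): 26 + 22 = 48
  Event 11 (sale 5): sell min(5,48)=5. stock: 48 - 5 = 43. total_sold = 72
Final: stock = 43, total_sold = 72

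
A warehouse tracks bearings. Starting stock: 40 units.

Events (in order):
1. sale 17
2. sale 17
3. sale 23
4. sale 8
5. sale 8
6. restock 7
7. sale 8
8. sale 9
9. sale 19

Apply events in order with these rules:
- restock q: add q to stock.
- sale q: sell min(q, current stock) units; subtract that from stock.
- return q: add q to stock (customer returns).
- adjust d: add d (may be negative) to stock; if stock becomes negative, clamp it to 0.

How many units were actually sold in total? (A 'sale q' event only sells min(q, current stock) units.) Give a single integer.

Answer: 47

Derivation:
Processing events:
Start: stock = 40
  Event 1 (sale 17): sell min(17,40)=17. stock: 40 - 17 = 23. total_sold = 17
  Event 2 (sale 17): sell min(17,23)=17. stock: 23 - 17 = 6. total_sold = 34
  Event 3 (sale 23): sell min(23,6)=6. stock: 6 - 6 = 0. total_sold = 40
  Event 4 (sale 8): sell min(8,0)=0. stock: 0 - 0 = 0. total_sold = 40
  Event 5 (sale 8): sell min(8,0)=0. stock: 0 - 0 = 0. total_sold = 40
  Event 6 (restock 7): 0 + 7 = 7
  Event 7 (sale 8): sell min(8,7)=7. stock: 7 - 7 = 0. total_sold = 47
  Event 8 (sale 9): sell min(9,0)=0. stock: 0 - 0 = 0. total_sold = 47
  Event 9 (sale 19): sell min(19,0)=0. stock: 0 - 0 = 0. total_sold = 47
Final: stock = 0, total_sold = 47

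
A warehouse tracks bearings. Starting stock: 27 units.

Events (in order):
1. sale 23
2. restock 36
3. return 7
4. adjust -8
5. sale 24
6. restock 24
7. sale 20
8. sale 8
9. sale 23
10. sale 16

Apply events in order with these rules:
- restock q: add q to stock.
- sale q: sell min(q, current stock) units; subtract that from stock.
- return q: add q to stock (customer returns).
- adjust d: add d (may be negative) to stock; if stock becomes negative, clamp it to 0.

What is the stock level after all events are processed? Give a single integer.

Answer: 0

Derivation:
Processing events:
Start: stock = 27
  Event 1 (sale 23): sell min(23,27)=23. stock: 27 - 23 = 4. total_sold = 23
  Event 2 (restock 36): 4 + 36 = 40
  Event 3 (return 7): 40 + 7 = 47
  Event 4 (adjust -8): 47 + -8 = 39
  Event 5 (sale 24): sell min(24,39)=24. stock: 39 - 24 = 15. total_sold = 47
  Event 6 (restock 24): 15 + 24 = 39
  Event 7 (sale 20): sell min(20,39)=20. stock: 39 - 20 = 19. total_sold = 67
  Event 8 (sale 8): sell min(8,19)=8. stock: 19 - 8 = 11. total_sold = 75
  Event 9 (sale 23): sell min(23,11)=11. stock: 11 - 11 = 0. total_sold = 86
  Event 10 (sale 16): sell min(16,0)=0. stock: 0 - 0 = 0. total_sold = 86
Final: stock = 0, total_sold = 86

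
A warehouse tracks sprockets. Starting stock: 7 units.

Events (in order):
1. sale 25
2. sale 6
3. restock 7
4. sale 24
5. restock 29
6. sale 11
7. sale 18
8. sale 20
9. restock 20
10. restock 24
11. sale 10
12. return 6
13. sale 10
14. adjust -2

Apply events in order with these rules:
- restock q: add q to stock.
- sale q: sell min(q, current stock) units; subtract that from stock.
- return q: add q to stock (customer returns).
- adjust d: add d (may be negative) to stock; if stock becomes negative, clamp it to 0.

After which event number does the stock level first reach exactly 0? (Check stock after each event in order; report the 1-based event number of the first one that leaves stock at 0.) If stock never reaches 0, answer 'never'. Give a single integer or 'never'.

Answer: 1

Derivation:
Processing events:
Start: stock = 7
  Event 1 (sale 25): sell min(25,7)=7. stock: 7 - 7 = 0. total_sold = 7
  Event 2 (sale 6): sell min(6,0)=0. stock: 0 - 0 = 0. total_sold = 7
  Event 3 (restock 7): 0 + 7 = 7
  Event 4 (sale 24): sell min(24,7)=7. stock: 7 - 7 = 0. total_sold = 14
  Event 5 (restock 29): 0 + 29 = 29
  Event 6 (sale 11): sell min(11,29)=11. stock: 29 - 11 = 18. total_sold = 25
  Event 7 (sale 18): sell min(18,18)=18. stock: 18 - 18 = 0. total_sold = 43
  Event 8 (sale 20): sell min(20,0)=0. stock: 0 - 0 = 0. total_sold = 43
  Event 9 (restock 20): 0 + 20 = 20
  Event 10 (restock 24): 20 + 24 = 44
  Event 11 (sale 10): sell min(10,44)=10. stock: 44 - 10 = 34. total_sold = 53
  Event 12 (return 6): 34 + 6 = 40
  Event 13 (sale 10): sell min(10,40)=10. stock: 40 - 10 = 30. total_sold = 63
  Event 14 (adjust -2): 30 + -2 = 28
Final: stock = 28, total_sold = 63

First zero at event 1.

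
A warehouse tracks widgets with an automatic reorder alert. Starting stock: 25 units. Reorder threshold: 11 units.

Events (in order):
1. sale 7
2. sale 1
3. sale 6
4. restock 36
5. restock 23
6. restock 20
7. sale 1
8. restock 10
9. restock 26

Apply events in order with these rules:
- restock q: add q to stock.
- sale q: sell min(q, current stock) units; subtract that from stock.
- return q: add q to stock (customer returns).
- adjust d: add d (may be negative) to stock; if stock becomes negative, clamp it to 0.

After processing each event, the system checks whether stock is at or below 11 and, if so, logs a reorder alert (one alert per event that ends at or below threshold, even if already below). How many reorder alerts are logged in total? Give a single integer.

Processing events:
Start: stock = 25
  Event 1 (sale 7): sell min(7,25)=7. stock: 25 - 7 = 18. total_sold = 7
  Event 2 (sale 1): sell min(1,18)=1. stock: 18 - 1 = 17. total_sold = 8
  Event 3 (sale 6): sell min(6,17)=6. stock: 17 - 6 = 11. total_sold = 14
  Event 4 (restock 36): 11 + 36 = 47
  Event 5 (restock 23): 47 + 23 = 70
  Event 6 (restock 20): 70 + 20 = 90
  Event 7 (sale 1): sell min(1,90)=1. stock: 90 - 1 = 89. total_sold = 15
  Event 8 (restock 10): 89 + 10 = 99
  Event 9 (restock 26): 99 + 26 = 125
Final: stock = 125, total_sold = 15

Checking against threshold 11:
  After event 1: stock=18 > 11
  After event 2: stock=17 > 11
  After event 3: stock=11 <= 11 -> ALERT
  After event 4: stock=47 > 11
  After event 5: stock=70 > 11
  After event 6: stock=90 > 11
  After event 7: stock=89 > 11
  After event 8: stock=99 > 11
  After event 9: stock=125 > 11
Alert events: [3]. Count = 1

Answer: 1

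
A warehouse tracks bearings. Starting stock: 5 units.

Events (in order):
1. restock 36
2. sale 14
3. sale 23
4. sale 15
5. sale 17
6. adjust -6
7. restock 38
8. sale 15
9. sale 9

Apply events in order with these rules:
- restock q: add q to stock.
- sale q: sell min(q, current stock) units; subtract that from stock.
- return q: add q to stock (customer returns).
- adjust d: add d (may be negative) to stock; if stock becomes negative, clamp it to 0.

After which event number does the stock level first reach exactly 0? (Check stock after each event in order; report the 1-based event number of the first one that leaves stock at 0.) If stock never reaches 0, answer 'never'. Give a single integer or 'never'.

Answer: 4

Derivation:
Processing events:
Start: stock = 5
  Event 1 (restock 36): 5 + 36 = 41
  Event 2 (sale 14): sell min(14,41)=14. stock: 41 - 14 = 27. total_sold = 14
  Event 3 (sale 23): sell min(23,27)=23. stock: 27 - 23 = 4. total_sold = 37
  Event 4 (sale 15): sell min(15,4)=4. stock: 4 - 4 = 0. total_sold = 41
  Event 5 (sale 17): sell min(17,0)=0. stock: 0 - 0 = 0. total_sold = 41
  Event 6 (adjust -6): 0 + -6 = 0 (clamped to 0)
  Event 7 (restock 38): 0 + 38 = 38
  Event 8 (sale 15): sell min(15,38)=15. stock: 38 - 15 = 23. total_sold = 56
  Event 9 (sale 9): sell min(9,23)=9. stock: 23 - 9 = 14. total_sold = 65
Final: stock = 14, total_sold = 65

First zero at event 4.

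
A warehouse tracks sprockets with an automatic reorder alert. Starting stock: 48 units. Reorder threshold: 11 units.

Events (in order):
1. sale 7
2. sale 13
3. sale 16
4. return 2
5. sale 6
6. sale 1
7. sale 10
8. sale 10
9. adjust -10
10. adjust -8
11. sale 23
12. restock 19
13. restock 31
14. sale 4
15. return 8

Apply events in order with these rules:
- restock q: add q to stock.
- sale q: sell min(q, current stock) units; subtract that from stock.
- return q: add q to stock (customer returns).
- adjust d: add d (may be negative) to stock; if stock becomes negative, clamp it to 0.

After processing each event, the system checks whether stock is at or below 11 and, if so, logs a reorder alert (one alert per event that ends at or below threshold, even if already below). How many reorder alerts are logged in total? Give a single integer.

Processing events:
Start: stock = 48
  Event 1 (sale 7): sell min(7,48)=7. stock: 48 - 7 = 41. total_sold = 7
  Event 2 (sale 13): sell min(13,41)=13. stock: 41 - 13 = 28. total_sold = 20
  Event 3 (sale 16): sell min(16,28)=16. stock: 28 - 16 = 12. total_sold = 36
  Event 4 (return 2): 12 + 2 = 14
  Event 5 (sale 6): sell min(6,14)=6. stock: 14 - 6 = 8. total_sold = 42
  Event 6 (sale 1): sell min(1,8)=1. stock: 8 - 1 = 7. total_sold = 43
  Event 7 (sale 10): sell min(10,7)=7. stock: 7 - 7 = 0. total_sold = 50
  Event 8 (sale 10): sell min(10,0)=0. stock: 0 - 0 = 0. total_sold = 50
  Event 9 (adjust -10): 0 + -10 = 0 (clamped to 0)
  Event 10 (adjust -8): 0 + -8 = 0 (clamped to 0)
  Event 11 (sale 23): sell min(23,0)=0. stock: 0 - 0 = 0. total_sold = 50
  Event 12 (restock 19): 0 + 19 = 19
  Event 13 (restock 31): 19 + 31 = 50
  Event 14 (sale 4): sell min(4,50)=4. stock: 50 - 4 = 46. total_sold = 54
  Event 15 (return 8): 46 + 8 = 54
Final: stock = 54, total_sold = 54

Checking against threshold 11:
  After event 1: stock=41 > 11
  After event 2: stock=28 > 11
  After event 3: stock=12 > 11
  After event 4: stock=14 > 11
  After event 5: stock=8 <= 11 -> ALERT
  After event 6: stock=7 <= 11 -> ALERT
  After event 7: stock=0 <= 11 -> ALERT
  After event 8: stock=0 <= 11 -> ALERT
  After event 9: stock=0 <= 11 -> ALERT
  After event 10: stock=0 <= 11 -> ALERT
  After event 11: stock=0 <= 11 -> ALERT
  After event 12: stock=19 > 11
  After event 13: stock=50 > 11
  After event 14: stock=46 > 11
  After event 15: stock=54 > 11
Alert events: [5, 6, 7, 8, 9, 10, 11]. Count = 7

Answer: 7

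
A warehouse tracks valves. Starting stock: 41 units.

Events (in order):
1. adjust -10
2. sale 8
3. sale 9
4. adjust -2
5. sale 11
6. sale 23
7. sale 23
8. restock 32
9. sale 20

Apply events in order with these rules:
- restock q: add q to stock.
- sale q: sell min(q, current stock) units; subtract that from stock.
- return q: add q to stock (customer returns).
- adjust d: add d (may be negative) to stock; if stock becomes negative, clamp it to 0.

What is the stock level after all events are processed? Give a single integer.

Answer: 12

Derivation:
Processing events:
Start: stock = 41
  Event 1 (adjust -10): 41 + -10 = 31
  Event 2 (sale 8): sell min(8,31)=8. stock: 31 - 8 = 23. total_sold = 8
  Event 3 (sale 9): sell min(9,23)=9. stock: 23 - 9 = 14. total_sold = 17
  Event 4 (adjust -2): 14 + -2 = 12
  Event 5 (sale 11): sell min(11,12)=11. stock: 12 - 11 = 1. total_sold = 28
  Event 6 (sale 23): sell min(23,1)=1. stock: 1 - 1 = 0. total_sold = 29
  Event 7 (sale 23): sell min(23,0)=0. stock: 0 - 0 = 0. total_sold = 29
  Event 8 (restock 32): 0 + 32 = 32
  Event 9 (sale 20): sell min(20,32)=20. stock: 32 - 20 = 12. total_sold = 49
Final: stock = 12, total_sold = 49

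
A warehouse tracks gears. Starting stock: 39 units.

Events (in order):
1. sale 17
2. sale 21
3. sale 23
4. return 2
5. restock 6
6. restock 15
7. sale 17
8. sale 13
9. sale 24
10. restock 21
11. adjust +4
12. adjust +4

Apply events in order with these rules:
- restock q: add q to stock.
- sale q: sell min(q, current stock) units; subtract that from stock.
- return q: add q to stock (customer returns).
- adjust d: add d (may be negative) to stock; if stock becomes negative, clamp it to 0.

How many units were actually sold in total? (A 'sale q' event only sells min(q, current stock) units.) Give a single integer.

Processing events:
Start: stock = 39
  Event 1 (sale 17): sell min(17,39)=17. stock: 39 - 17 = 22. total_sold = 17
  Event 2 (sale 21): sell min(21,22)=21. stock: 22 - 21 = 1. total_sold = 38
  Event 3 (sale 23): sell min(23,1)=1. stock: 1 - 1 = 0. total_sold = 39
  Event 4 (return 2): 0 + 2 = 2
  Event 5 (restock 6): 2 + 6 = 8
  Event 6 (restock 15): 8 + 15 = 23
  Event 7 (sale 17): sell min(17,23)=17. stock: 23 - 17 = 6. total_sold = 56
  Event 8 (sale 13): sell min(13,6)=6. stock: 6 - 6 = 0. total_sold = 62
  Event 9 (sale 24): sell min(24,0)=0. stock: 0 - 0 = 0. total_sold = 62
  Event 10 (restock 21): 0 + 21 = 21
  Event 11 (adjust +4): 21 + 4 = 25
  Event 12 (adjust +4): 25 + 4 = 29
Final: stock = 29, total_sold = 62

Answer: 62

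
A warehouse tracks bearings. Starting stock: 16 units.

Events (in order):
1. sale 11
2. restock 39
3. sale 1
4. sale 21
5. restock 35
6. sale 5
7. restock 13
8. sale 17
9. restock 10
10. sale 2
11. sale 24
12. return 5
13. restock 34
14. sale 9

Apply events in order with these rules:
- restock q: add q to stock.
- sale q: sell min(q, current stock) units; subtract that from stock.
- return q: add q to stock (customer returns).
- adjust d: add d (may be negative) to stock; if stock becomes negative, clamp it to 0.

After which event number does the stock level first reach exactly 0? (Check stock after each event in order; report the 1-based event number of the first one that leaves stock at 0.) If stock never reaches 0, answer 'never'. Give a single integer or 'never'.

Answer: never

Derivation:
Processing events:
Start: stock = 16
  Event 1 (sale 11): sell min(11,16)=11. stock: 16 - 11 = 5. total_sold = 11
  Event 2 (restock 39): 5 + 39 = 44
  Event 3 (sale 1): sell min(1,44)=1. stock: 44 - 1 = 43. total_sold = 12
  Event 4 (sale 21): sell min(21,43)=21. stock: 43 - 21 = 22. total_sold = 33
  Event 5 (restock 35): 22 + 35 = 57
  Event 6 (sale 5): sell min(5,57)=5. stock: 57 - 5 = 52. total_sold = 38
  Event 7 (restock 13): 52 + 13 = 65
  Event 8 (sale 17): sell min(17,65)=17. stock: 65 - 17 = 48. total_sold = 55
  Event 9 (restock 10): 48 + 10 = 58
  Event 10 (sale 2): sell min(2,58)=2. stock: 58 - 2 = 56. total_sold = 57
  Event 11 (sale 24): sell min(24,56)=24. stock: 56 - 24 = 32. total_sold = 81
  Event 12 (return 5): 32 + 5 = 37
  Event 13 (restock 34): 37 + 34 = 71
  Event 14 (sale 9): sell min(9,71)=9. stock: 71 - 9 = 62. total_sold = 90
Final: stock = 62, total_sold = 90

Stock never reaches 0.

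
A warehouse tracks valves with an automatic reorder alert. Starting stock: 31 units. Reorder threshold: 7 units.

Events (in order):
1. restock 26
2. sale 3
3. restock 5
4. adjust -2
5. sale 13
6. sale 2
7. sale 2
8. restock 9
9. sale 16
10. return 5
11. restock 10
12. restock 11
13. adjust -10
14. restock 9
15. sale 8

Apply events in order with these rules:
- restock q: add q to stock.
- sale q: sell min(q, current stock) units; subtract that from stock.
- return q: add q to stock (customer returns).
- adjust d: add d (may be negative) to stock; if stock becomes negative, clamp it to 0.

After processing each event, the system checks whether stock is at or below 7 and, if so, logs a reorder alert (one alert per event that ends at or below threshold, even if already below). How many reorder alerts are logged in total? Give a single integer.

Processing events:
Start: stock = 31
  Event 1 (restock 26): 31 + 26 = 57
  Event 2 (sale 3): sell min(3,57)=3. stock: 57 - 3 = 54. total_sold = 3
  Event 3 (restock 5): 54 + 5 = 59
  Event 4 (adjust -2): 59 + -2 = 57
  Event 5 (sale 13): sell min(13,57)=13. stock: 57 - 13 = 44. total_sold = 16
  Event 6 (sale 2): sell min(2,44)=2. stock: 44 - 2 = 42. total_sold = 18
  Event 7 (sale 2): sell min(2,42)=2. stock: 42 - 2 = 40. total_sold = 20
  Event 8 (restock 9): 40 + 9 = 49
  Event 9 (sale 16): sell min(16,49)=16. stock: 49 - 16 = 33. total_sold = 36
  Event 10 (return 5): 33 + 5 = 38
  Event 11 (restock 10): 38 + 10 = 48
  Event 12 (restock 11): 48 + 11 = 59
  Event 13 (adjust -10): 59 + -10 = 49
  Event 14 (restock 9): 49 + 9 = 58
  Event 15 (sale 8): sell min(8,58)=8. stock: 58 - 8 = 50. total_sold = 44
Final: stock = 50, total_sold = 44

Checking against threshold 7:
  After event 1: stock=57 > 7
  After event 2: stock=54 > 7
  After event 3: stock=59 > 7
  After event 4: stock=57 > 7
  After event 5: stock=44 > 7
  After event 6: stock=42 > 7
  After event 7: stock=40 > 7
  After event 8: stock=49 > 7
  After event 9: stock=33 > 7
  After event 10: stock=38 > 7
  After event 11: stock=48 > 7
  After event 12: stock=59 > 7
  After event 13: stock=49 > 7
  After event 14: stock=58 > 7
  After event 15: stock=50 > 7
Alert events: []. Count = 0

Answer: 0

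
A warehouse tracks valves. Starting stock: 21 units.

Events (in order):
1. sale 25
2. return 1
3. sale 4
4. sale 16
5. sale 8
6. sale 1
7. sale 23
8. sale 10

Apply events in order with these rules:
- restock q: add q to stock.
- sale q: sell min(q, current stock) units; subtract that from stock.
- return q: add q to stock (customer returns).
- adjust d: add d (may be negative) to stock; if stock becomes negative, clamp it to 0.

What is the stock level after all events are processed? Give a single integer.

Answer: 0

Derivation:
Processing events:
Start: stock = 21
  Event 1 (sale 25): sell min(25,21)=21. stock: 21 - 21 = 0. total_sold = 21
  Event 2 (return 1): 0 + 1 = 1
  Event 3 (sale 4): sell min(4,1)=1. stock: 1 - 1 = 0. total_sold = 22
  Event 4 (sale 16): sell min(16,0)=0. stock: 0 - 0 = 0. total_sold = 22
  Event 5 (sale 8): sell min(8,0)=0. stock: 0 - 0 = 0. total_sold = 22
  Event 6 (sale 1): sell min(1,0)=0. stock: 0 - 0 = 0. total_sold = 22
  Event 7 (sale 23): sell min(23,0)=0. stock: 0 - 0 = 0. total_sold = 22
  Event 8 (sale 10): sell min(10,0)=0. stock: 0 - 0 = 0. total_sold = 22
Final: stock = 0, total_sold = 22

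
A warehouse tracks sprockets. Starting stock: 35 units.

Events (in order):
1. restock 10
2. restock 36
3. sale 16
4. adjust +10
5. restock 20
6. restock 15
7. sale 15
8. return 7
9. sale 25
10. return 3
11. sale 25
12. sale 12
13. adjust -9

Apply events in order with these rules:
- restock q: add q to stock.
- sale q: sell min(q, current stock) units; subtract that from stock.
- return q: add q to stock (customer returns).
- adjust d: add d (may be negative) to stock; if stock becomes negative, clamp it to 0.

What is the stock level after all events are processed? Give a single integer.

Processing events:
Start: stock = 35
  Event 1 (restock 10): 35 + 10 = 45
  Event 2 (restock 36): 45 + 36 = 81
  Event 3 (sale 16): sell min(16,81)=16. stock: 81 - 16 = 65. total_sold = 16
  Event 4 (adjust +10): 65 + 10 = 75
  Event 5 (restock 20): 75 + 20 = 95
  Event 6 (restock 15): 95 + 15 = 110
  Event 7 (sale 15): sell min(15,110)=15. stock: 110 - 15 = 95. total_sold = 31
  Event 8 (return 7): 95 + 7 = 102
  Event 9 (sale 25): sell min(25,102)=25. stock: 102 - 25 = 77. total_sold = 56
  Event 10 (return 3): 77 + 3 = 80
  Event 11 (sale 25): sell min(25,80)=25. stock: 80 - 25 = 55. total_sold = 81
  Event 12 (sale 12): sell min(12,55)=12. stock: 55 - 12 = 43. total_sold = 93
  Event 13 (adjust -9): 43 + -9 = 34
Final: stock = 34, total_sold = 93

Answer: 34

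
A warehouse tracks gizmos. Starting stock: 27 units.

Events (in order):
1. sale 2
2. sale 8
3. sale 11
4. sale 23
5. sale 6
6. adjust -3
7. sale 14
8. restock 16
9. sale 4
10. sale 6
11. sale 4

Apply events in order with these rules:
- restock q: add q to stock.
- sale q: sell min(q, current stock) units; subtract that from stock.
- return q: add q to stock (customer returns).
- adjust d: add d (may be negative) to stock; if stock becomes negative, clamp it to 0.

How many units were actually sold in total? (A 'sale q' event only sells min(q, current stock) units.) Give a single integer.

Processing events:
Start: stock = 27
  Event 1 (sale 2): sell min(2,27)=2. stock: 27 - 2 = 25. total_sold = 2
  Event 2 (sale 8): sell min(8,25)=8. stock: 25 - 8 = 17. total_sold = 10
  Event 3 (sale 11): sell min(11,17)=11. stock: 17 - 11 = 6. total_sold = 21
  Event 4 (sale 23): sell min(23,6)=6. stock: 6 - 6 = 0. total_sold = 27
  Event 5 (sale 6): sell min(6,0)=0. stock: 0 - 0 = 0. total_sold = 27
  Event 6 (adjust -3): 0 + -3 = 0 (clamped to 0)
  Event 7 (sale 14): sell min(14,0)=0. stock: 0 - 0 = 0. total_sold = 27
  Event 8 (restock 16): 0 + 16 = 16
  Event 9 (sale 4): sell min(4,16)=4. stock: 16 - 4 = 12. total_sold = 31
  Event 10 (sale 6): sell min(6,12)=6. stock: 12 - 6 = 6. total_sold = 37
  Event 11 (sale 4): sell min(4,6)=4. stock: 6 - 4 = 2. total_sold = 41
Final: stock = 2, total_sold = 41

Answer: 41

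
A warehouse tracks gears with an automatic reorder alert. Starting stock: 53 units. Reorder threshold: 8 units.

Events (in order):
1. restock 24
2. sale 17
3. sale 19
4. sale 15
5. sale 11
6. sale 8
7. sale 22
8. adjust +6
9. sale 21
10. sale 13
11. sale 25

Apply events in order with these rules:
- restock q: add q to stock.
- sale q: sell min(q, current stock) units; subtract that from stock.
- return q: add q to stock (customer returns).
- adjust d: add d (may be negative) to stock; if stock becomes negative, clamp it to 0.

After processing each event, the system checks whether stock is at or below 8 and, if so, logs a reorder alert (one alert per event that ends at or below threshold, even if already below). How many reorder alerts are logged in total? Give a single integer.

Answer: 6

Derivation:
Processing events:
Start: stock = 53
  Event 1 (restock 24): 53 + 24 = 77
  Event 2 (sale 17): sell min(17,77)=17. stock: 77 - 17 = 60. total_sold = 17
  Event 3 (sale 19): sell min(19,60)=19. stock: 60 - 19 = 41. total_sold = 36
  Event 4 (sale 15): sell min(15,41)=15. stock: 41 - 15 = 26. total_sold = 51
  Event 5 (sale 11): sell min(11,26)=11. stock: 26 - 11 = 15. total_sold = 62
  Event 6 (sale 8): sell min(8,15)=8. stock: 15 - 8 = 7. total_sold = 70
  Event 7 (sale 22): sell min(22,7)=7. stock: 7 - 7 = 0. total_sold = 77
  Event 8 (adjust +6): 0 + 6 = 6
  Event 9 (sale 21): sell min(21,6)=6. stock: 6 - 6 = 0. total_sold = 83
  Event 10 (sale 13): sell min(13,0)=0. stock: 0 - 0 = 0. total_sold = 83
  Event 11 (sale 25): sell min(25,0)=0. stock: 0 - 0 = 0. total_sold = 83
Final: stock = 0, total_sold = 83

Checking against threshold 8:
  After event 1: stock=77 > 8
  After event 2: stock=60 > 8
  After event 3: stock=41 > 8
  After event 4: stock=26 > 8
  After event 5: stock=15 > 8
  After event 6: stock=7 <= 8 -> ALERT
  After event 7: stock=0 <= 8 -> ALERT
  After event 8: stock=6 <= 8 -> ALERT
  After event 9: stock=0 <= 8 -> ALERT
  After event 10: stock=0 <= 8 -> ALERT
  After event 11: stock=0 <= 8 -> ALERT
Alert events: [6, 7, 8, 9, 10, 11]. Count = 6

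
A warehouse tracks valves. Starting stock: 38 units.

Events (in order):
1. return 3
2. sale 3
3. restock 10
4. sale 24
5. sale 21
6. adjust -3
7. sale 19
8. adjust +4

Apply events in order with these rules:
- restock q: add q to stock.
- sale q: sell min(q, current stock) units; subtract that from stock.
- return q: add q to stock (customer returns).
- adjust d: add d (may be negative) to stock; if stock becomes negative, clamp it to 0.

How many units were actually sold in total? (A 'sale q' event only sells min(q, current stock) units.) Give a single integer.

Answer: 48

Derivation:
Processing events:
Start: stock = 38
  Event 1 (return 3): 38 + 3 = 41
  Event 2 (sale 3): sell min(3,41)=3. stock: 41 - 3 = 38. total_sold = 3
  Event 3 (restock 10): 38 + 10 = 48
  Event 4 (sale 24): sell min(24,48)=24. stock: 48 - 24 = 24. total_sold = 27
  Event 5 (sale 21): sell min(21,24)=21. stock: 24 - 21 = 3. total_sold = 48
  Event 6 (adjust -3): 3 + -3 = 0
  Event 7 (sale 19): sell min(19,0)=0. stock: 0 - 0 = 0. total_sold = 48
  Event 8 (adjust +4): 0 + 4 = 4
Final: stock = 4, total_sold = 48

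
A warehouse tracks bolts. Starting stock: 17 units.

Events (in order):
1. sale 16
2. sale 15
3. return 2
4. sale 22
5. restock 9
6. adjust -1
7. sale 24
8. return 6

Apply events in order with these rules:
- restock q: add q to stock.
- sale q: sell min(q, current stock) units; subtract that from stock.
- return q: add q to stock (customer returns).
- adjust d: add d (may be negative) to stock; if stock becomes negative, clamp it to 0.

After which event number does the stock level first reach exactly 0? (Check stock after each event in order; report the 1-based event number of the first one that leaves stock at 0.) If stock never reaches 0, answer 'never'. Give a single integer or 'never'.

Processing events:
Start: stock = 17
  Event 1 (sale 16): sell min(16,17)=16. stock: 17 - 16 = 1. total_sold = 16
  Event 2 (sale 15): sell min(15,1)=1. stock: 1 - 1 = 0. total_sold = 17
  Event 3 (return 2): 0 + 2 = 2
  Event 4 (sale 22): sell min(22,2)=2. stock: 2 - 2 = 0. total_sold = 19
  Event 5 (restock 9): 0 + 9 = 9
  Event 6 (adjust -1): 9 + -1 = 8
  Event 7 (sale 24): sell min(24,8)=8. stock: 8 - 8 = 0. total_sold = 27
  Event 8 (return 6): 0 + 6 = 6
Final: stock = 6, total_sold = 27

First zero at event 2.

Answer: 2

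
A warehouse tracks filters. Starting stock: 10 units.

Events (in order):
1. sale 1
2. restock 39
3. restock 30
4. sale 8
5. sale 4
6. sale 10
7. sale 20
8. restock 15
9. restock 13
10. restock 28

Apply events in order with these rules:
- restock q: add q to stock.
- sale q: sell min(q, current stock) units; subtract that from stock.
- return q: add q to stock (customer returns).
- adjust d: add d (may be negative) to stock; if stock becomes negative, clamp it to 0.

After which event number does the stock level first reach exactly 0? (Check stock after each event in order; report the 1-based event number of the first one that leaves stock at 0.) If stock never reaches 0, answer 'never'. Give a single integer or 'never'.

Processing events:
Start: stock = 10
  Event 1 (sale 1): sell min(1,10)=1. stock: 10 - 1 = 9. total_sold = 1
  Event 2 (restock 39): 9 + 39 = 48
  Event 3 (restock 30): 48 + 30 = 78
  Event 4 (sale 8): sell min(8,78)=8. stock: 78 - 8 = 70. total_sold = 9
  Event 5 (sale 4): sell min(4,70)=4. stock: 70 - 4 = 66. total_sold = 13
  Event 6 (sale 10): sell min(10,66)=10. stock: 66 - 10 = 56. total_sold = 23
  Event 7 (sale 20): sell min(20,56)=20. stock: 56 - 20 = 36. total_sold = 43
  Event 8 (restock 15): 36 + 15 = 51
  Event 9 (restock 13): 51 + 13 = 64
  Event 10 (restock 28): 64 + 28 = 92
Final: stock = 92, total_sold = 43

Stock never reaches 0.

Answer: never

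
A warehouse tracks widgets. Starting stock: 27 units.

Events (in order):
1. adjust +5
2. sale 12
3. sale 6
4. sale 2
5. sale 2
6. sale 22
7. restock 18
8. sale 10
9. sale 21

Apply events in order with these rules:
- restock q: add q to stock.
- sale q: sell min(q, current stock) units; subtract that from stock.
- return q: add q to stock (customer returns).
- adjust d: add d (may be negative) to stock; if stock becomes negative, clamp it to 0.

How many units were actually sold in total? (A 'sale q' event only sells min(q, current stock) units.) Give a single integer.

Answer: 50

Derivation:
Processing events:
Start: stock = 27
  Event 1 (adjust +5): 27 + 5 = 32
  Event 2 (sale 12): sell min(12,32)=12. stock: 32 - 12 = 20. total_sold = 12
  Event 3 (sale 6): sell min(6,20)=6. stock: 20 - 6 = 14. total_sold = 18
  Event 4 (sale 2): sell min(2,14)=2. stock: 14 - 2 = 12. total_sold = 20
  Event 5 (sale 2): sell min(2,12)=2. stock: 12 - 2 = 10. total_sold = 22
  Event 6 (sale 22): sell min(22,10)=10. stock: 10 - 10 = 0. total_sold = 32
  Event 7 (restock 18): 0 + 18 = 18
  Event 8 (sale 10): sell min(10,18)=10. stock: 18 - 10 = 8. total_sold = 42
  Event 9 (sale 21): sell min(21,8)=8. stock: 8 - 8 = 0. total_sold = 50
Final: stock = 0, total_sold = 50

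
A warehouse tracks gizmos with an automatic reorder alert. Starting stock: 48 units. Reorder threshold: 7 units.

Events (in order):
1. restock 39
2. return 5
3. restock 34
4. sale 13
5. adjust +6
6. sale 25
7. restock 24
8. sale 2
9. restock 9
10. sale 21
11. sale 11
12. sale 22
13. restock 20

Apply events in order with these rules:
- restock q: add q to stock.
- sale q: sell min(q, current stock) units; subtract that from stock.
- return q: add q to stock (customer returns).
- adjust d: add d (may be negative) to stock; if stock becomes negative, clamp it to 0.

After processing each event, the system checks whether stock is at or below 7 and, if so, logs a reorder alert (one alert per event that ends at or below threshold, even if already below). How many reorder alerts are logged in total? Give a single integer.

Answer: 0

Derivation:
Processing events:
Start: stock = 48
  Event 1 (restock 39): 48 + 39 = 87
  Event 2 (return 5): 87 + 5 = 92
  Event 3 (restock 34): 92 + 34 = 126
  Event 4 (sale 13): sell min(13,126)=13. stock: 126 - 13 = 113. total_sold = 13
  Event 5 (adjust +6): 113 + 6 = 119
  Event 6 (sale 25): sell min(25,119)=25. stock: 119 - 25 = 94. total_sold = 38
  Event 7 (restock 24): 94 + 24 = 118
  Event 8 (sale 2): sell min(2,118)=2. stock: 118 - 2 = 116. total_sold = 40
  Event 9 (restock 9): 116 + 9 = 125
  Event 10 (sale 21): sell min(21,125)=21. stock: 125 - 21 = 104. total_sold = 61
  Event 11 (sale 11): sell min(11,104)=11. stock: 104 - 11 = 93. total_sold = 72
  Event 12 (sale 22): sell min(22,93)=22. stock: 93 - 22 = 71. total_sold = 94
  Event 13 (restock 20): 71 + 20 = 91
Final: stock = 91, total_sold = 94

Checking against threshold 7:
  After event 1: stock=87 > 7
  After event 2: stock=92 > 7
  After event 3: stock=126 > 7
  After event 4: stock=113 > 7
  After event 5: stock=119 > 7
  After event 6: stock=94 > 7
  After event 7: stock=118 > 7
  After event 8: stock=116 > 7
  After event 9: stock=125 > 7
  After event 10: stock=104 > 7
  After event 11: stock=93 > 7
  After event 12: stock=71 > 7
  After event 13: stock=91 > 7
Alert events: []. Count = 0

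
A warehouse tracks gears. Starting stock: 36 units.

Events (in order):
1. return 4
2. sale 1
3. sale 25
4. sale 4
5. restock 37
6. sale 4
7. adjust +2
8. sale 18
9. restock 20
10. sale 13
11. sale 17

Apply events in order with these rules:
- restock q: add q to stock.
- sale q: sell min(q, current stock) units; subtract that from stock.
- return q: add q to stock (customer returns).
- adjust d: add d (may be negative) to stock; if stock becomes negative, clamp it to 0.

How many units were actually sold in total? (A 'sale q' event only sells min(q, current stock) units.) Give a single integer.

Answer: 82

Derivation:
Processing events:
Start: stock = 36
  Event 1 (return 4): 36 + 4 = 40
  Event 2 (sale 1): sell min(1,40)=1. stock: 40 - 1 = 39. total_sold = 1
  Event 3 (sale 25): sell min(25,39)=25. stock: 39 - 25 = 14. total_sold = 26
  Event 4 (sale 4): sell min(4,14)=4. stock: 14 - 4 = 10. total_sold = 30
  Event 5 (restock 37): 10 + 37 = 47
  Event 6 (sale 4): sell min(4,47)=4. stock: 47 - 4 = 43. total_sold = 34
  Event 7 (adjust +2): 43 + 2 = 45
  Event 8 (sale 18): sell min(18,45)=18. stock: 45 - 18 = 27. total_sold = 52
  Event 9 (restock 20): 27 + 20 = 47
  Event 10 (sale 13): sell min(13,47)=13. stock: 47 - 13 = 34. total_sold = 65
  Event 11 (sale 17): sell min(17,34)=17. stock: 34 - 17 = 17. total_sold = 82
Final: stock = 17, total_sold = 82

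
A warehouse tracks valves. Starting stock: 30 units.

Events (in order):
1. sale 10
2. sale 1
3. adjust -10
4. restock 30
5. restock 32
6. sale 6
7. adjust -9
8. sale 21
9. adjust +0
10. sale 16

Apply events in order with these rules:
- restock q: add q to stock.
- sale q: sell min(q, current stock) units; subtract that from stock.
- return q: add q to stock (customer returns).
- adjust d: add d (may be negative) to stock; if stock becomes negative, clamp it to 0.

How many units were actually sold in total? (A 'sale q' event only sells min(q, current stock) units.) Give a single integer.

Processing events:
Start: stock = 30
  Event 1 (sale 10): sell min(10,30)=10. stock: 30 - 10 = 20. total_sold = 10
  Event 2 (sale 1): sell min(1,20)=1. stock: 20 - 1 = 19. total_sold = 11
  Event 3 (adjust -10): 19 + -10 = 9
  Event 4 (restock 30): 9 + 30 = 39
  Event 5 (restock 32): 39 + 32 = 71
  Event 6 (sale 6): sell min(6,71)=6. stock: 71 - 6 = 65. total_sold = 17
  Event 7 (adjust -9): 65 + -9 = 56
  Event 8 (sale 21): sell min(21,56)=21. stock: 56 - 21 = 35. total_sold = 38
  Event 9 (adjust +0): 35 + 0 = 35
  Event 10 (sale 16): sell min(16,35)=16. stock: 35 - 16 = 19. total_sold = 54
Final: stock = 19, total_sold = 54

Answer: 54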